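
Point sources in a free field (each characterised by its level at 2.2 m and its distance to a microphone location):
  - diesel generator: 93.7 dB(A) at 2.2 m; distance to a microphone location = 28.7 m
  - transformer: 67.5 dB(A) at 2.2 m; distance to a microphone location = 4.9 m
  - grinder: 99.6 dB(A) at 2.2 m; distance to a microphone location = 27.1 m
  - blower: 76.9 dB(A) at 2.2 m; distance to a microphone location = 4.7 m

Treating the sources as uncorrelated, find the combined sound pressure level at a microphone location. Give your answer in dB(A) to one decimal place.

79.3 dB(A)

First find each source's level at the receiver (point-source: −20·log₁₀(r/r_ref)), then combine on an intensity basis.
diesel generator: 93.7 − 20·log₁₀(28.7/2.2) = 93.7 − 22.31 = 71.39 dB(A).
transformer: 67.5 − 20·log₁₀(4.9/2.2) = 67.5 − 6.96 = 60.54 dB(A).
grinder: 99.6 − 20·log₁₀(27.1/2.2) = 99.6 − 21.81 = 77.79 dB(A).
blower: 76.9 − 20·log₁₀(4.7/2.2) = 76.9 − 6.59 = 70.31 dB(A).
Σ 10^(L/10) = 8.574e+07 → L_total = 10·log₁₀(8.574e+07) = 79.33 dB(A).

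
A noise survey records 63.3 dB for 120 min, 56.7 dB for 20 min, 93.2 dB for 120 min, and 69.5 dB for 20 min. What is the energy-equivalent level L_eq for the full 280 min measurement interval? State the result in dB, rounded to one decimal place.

The energy average is taken in the linear domain: L_eq = 10·log₁₀[(Σ tᵢ·10^(Lᵢ/10))/T], T = 280 min.
Σ tᵢ·10^(Lᵢ/10) = 120·10^(63.3/10) + 20·10^(56.7/10) + 120·10^(93.2/10) + 20·10^(69.5/10) = 2.512e+11.
L_eq = 10·log₁₀(2.512e+11/280) = 89.53 dB.

89.5 dB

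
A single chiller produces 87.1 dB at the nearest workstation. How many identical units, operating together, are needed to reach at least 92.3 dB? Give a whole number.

Need L₁ + 10·log₁₀ N ≥ 92.3, i.e. log₁₀ N ≥ 0.52.
N ≥ 10^(5.2/10) = 3.311, so N = 4.

4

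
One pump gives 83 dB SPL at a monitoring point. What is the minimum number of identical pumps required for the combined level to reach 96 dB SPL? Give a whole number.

20

N identical sources give L₁ + 10·log₁₀ N, so require 10·log₁₀ N ≥ 96 − 83 = 13.0 dB.
N ≥ 10^(13.0/10) = 19.953, so N = 20.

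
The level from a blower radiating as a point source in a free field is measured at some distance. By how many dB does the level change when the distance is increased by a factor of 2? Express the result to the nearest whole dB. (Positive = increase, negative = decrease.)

-6 dB

A point source loses 6 dB per doubling of distance; generally ΔL = −20·log₁₀(r₂/r₁).
ΔL = −20·log₁₀(2) = -6.02 dB.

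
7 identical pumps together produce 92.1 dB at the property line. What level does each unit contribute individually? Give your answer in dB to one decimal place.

7 equal contributions raise the level by 10·log₁₀ 7 = 8.451 dB, so each unit alone gives 92.1 − 8.451.

83.6 dB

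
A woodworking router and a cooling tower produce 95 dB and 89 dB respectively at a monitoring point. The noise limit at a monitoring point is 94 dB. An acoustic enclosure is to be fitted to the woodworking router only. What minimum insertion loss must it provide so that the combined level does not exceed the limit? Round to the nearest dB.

Everything except the woodworking router sums to 10^(89/10) = 7.943e+08 in linear terms, 89.00 dB.
The limit corresponds to 10^(94/10) = 2.512e+09; subtracting the fixed part leaves 1.718e+09 for the woodworking router, i.e. 92.35 dB.
Required insertion loss = 95 − 92.35 = 2.65 dB.

3 dB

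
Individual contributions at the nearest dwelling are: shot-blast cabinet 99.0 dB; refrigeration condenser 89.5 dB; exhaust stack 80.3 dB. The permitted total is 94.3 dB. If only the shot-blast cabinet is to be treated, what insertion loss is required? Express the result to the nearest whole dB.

7 dB

Everything except the shot-blast cabinet sums to 10^(89.5/10) + 10^(80.3/10) = 9.984e+08 in linear terms, 89.99 dB.
The limit corresponds to 10^(94.3/10) = 2.692e+09; subtracting the fixed part leaves 1.693e+09 for the shot-blast cabinet, i.e. 92.29 dB.
Required insertion loss = 99.0 − 92.29 = 6.71 dB.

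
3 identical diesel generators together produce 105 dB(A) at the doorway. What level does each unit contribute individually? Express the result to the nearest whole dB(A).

Dividing the total intensity by 3 lowers the level by 10·log₁₀ 3 = 4.771 dB: L₁ = 105 − 4.771.

100 dB(A)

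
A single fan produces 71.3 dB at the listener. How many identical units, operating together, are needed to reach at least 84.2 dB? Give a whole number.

20

Need L₁ + 10·log₁₀ N ≥ 84.2, i.e. log₁₀ N ≥ 1.29.
N ≥ 10^(12.9/10) = 19.498, so N = 20.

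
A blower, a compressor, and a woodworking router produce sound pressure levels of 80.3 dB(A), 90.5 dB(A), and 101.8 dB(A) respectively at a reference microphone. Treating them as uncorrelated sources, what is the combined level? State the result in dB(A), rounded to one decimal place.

102.1 dB(A)

For uncorrelated sources the intensities add, so convert each level to linear form, sum, and take 10·log₁₀ of the total.
Σ 10^(L/10) = 10^(80.3/10) + 10^(90.5/10) + 10^(101.8/10) = 1.636e+10.
L_total = 10·log₁₀(1.636e+10) = 102.14 dB(A).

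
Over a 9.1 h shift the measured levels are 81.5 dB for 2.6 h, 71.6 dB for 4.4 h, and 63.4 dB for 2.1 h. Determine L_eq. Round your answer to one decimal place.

The energy average is taken in the linear domain: L_eq = 10·log₁₀[(Σ tᵢ·10^(Lᵢ/10))/T], T = 9.1 h.
Σ tᵢ·10^(Lᵢ/10) = 2.6·10^(81.5/10) + 4.4·10^(71.6/10) + 2.1·10^(63.4/10) = 4.355e+08.
L_eq = 10·log₁₀(4.355e+08/9.1) = 76.80 dB.

76.8 dB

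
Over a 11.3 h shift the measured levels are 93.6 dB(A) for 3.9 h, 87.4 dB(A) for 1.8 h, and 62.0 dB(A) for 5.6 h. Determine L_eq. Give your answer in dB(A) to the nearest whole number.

The energy average is taken in the linear domain: L_eq = 10·log₁₀[(Σ tᵢ·10^(Lᵢ/10))/T], T = 11.3 h.
Σ tᵢ·10^(Lᵢ/10) = 3.9·10^(93.6/10) + 1.8·10^(87.4/10) + 5.6·10^(62.0/10) = 9.932e+09.
L_eq = 10·log₁₀(9.932e+09/11.3) = 89.44 dB(A).

89 dB(A)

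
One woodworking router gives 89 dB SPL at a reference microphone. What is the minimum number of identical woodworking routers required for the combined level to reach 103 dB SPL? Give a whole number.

26

Need L₁ + 10·log₁₀ N ≥ 103, i.e. log₁₀ N ≥ 1.40.
N ≥ 10^(14.0/10) = 25.119, so N = 26.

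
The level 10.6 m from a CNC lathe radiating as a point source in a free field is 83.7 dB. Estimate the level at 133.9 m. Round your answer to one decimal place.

Spherical spreading from a point source gives a 20·log₁₀(r₂/r₁) drop.
L₂ = 83.7 − 20·log₁₀(133.9/10.6) = 83.7 − 22.029 = 61.67 dB.

61.7 dB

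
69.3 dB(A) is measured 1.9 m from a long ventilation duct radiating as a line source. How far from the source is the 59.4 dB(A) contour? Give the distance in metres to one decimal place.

Line-source spreading drops the level by 10·log₁₀(r₂/r₁); inverting, r₂/r₁ = 10^(ΔL/10).
r₂ = 1.9·10^((69.3−59.4)/10) = 1.9·10^(9.9/10) = 18.57 m.

18.6 m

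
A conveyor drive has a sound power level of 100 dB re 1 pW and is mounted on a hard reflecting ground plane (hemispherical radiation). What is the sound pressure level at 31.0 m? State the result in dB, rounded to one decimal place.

62.2 dB

L_p = L_w − 10·log₁₀(2π·r²) with r = 31.0 m.
2π·r² = 6038 m², 10·log₁₀ of that is 37.809 dB.
L_p = 100 − 37.809 = 62.19 dB.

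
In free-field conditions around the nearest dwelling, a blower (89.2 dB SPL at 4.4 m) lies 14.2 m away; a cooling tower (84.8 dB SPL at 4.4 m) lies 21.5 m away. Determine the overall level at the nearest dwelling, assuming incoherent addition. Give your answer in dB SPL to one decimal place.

79.7 dB SPL

Apply inverse-square spreading to bring every level to the receiver, then sum 10^(L/10).
blower: 89.2 − 20·log₁₀(14.2/4.4) = 89.2 − 10.18 = 79.02 dB SPL.
cooling tower: 84.8 − 20·log₁₀(21.5/4.4) = 84.8 − 13.78 = 71.02 dB SPL.
Σ 10^(L/10) = 9.251e+07 → L_total = 10·log₁₀(9.251e+07) = 79.66 dB SPL.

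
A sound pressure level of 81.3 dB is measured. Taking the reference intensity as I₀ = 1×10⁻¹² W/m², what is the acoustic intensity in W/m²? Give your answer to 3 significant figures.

I = I₀·10^(L/10) = 10⁻¹² × 10^(81.3/10) = 10^(-3.870).

0.000135 W/m²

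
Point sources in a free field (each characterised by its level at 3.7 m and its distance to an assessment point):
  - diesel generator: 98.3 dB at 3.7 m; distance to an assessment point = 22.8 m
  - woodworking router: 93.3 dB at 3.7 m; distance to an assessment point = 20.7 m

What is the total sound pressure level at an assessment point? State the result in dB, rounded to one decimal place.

83.9 dB

First find each source's level at the receiver (point-source: −20·log₁₀(r/r_ref)), then combine on an intensity basis.
diesel generator: 98.3 − 20·log₁₀(22.8/3.7) = 98.3 − 15.79 = 82.51 dB.
woodworking router: 93.3 − 20·log₁₀(20.7/3.7) = 93.3 − 14.96 = 78.34 dB.
Σ 10^(L/10) = 2.464e+08 → L_total = 10·log₁₀(2.464e+08) = 83.92 dB.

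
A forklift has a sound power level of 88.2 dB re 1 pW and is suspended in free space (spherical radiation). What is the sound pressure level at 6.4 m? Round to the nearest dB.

The power spreads over a sphere of area 4π·r², so L_p = L_w − 10·log₁₀(4π·r²).
4π·r² = 514.7 m², 10·log₁₀ of that is 27.116 dB.
L_p = 88.2 − 27.116 = 61.08 dB.

61 dB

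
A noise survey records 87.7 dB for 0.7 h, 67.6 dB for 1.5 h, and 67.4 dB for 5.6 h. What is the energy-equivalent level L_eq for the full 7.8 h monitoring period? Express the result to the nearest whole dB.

The energy average is taken in the linear domain: L_eq = 10·log₁₀[(Σ tᵢ·10^(Lᵢ/10))/T], T = 7.8 h.
Σ tᵢ·10^(Lᵢ/10) = 0.7·10^(87.7/10) + 1.5·10^(67.6/10) + 5.6·10^(67.4/10) = 4.516e+08.
L_eq = 10·log₁₀(4.516e+08/7.8) = 77.63 dB.

78 dB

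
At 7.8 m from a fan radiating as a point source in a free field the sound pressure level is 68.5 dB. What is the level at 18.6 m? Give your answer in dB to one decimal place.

61.0 dB

For a point source, L₂ = L₁ − 20·log₁₀(r₂/r₁).
L₂ = 68.5 − 20·log₁₀(18.6/7.8) = 68.5 − 7.548 = 60.95 dB.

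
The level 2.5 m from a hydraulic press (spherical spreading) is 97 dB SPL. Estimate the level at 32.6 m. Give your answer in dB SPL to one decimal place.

Spherical spreading from a point source gives a 20·log₁₀(r₂/r₁) drop.
L₂ = 97 − 20·log₁₀(32.6/2.5) = 97 − 22.306 = 74.69 dB SPL.

74.7 dB SPL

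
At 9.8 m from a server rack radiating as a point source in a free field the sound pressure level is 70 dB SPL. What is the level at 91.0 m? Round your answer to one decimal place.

Spherical spreading from a point source gives a 20·log₁₀(r₂/r₁) drop.
L₂ = 70 − 20·log₁₀(91.0/9.8) = 70 − 19.356 = 50.64 dB SPL.

50.6 dB SPL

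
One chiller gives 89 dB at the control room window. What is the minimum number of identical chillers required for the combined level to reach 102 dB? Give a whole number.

N identical sources give L₁ + 10·log₁₀ N, so require 10·log₁₀ N ≥ 102 − 89 = 13.0 dB.
N ≥ 10^(13.0/10) = 19.953, so N = 20.

20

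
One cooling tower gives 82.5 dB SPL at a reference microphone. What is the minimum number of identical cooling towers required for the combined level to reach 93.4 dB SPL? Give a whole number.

N identical sources give L₁ + 10·log₁₀ N, so require 10·log₁₀ N ≥ 93.4 − 82.5 = 10.9 dB.
N ≥ 10^(10.9/10) = 12.303, so N = 13.

13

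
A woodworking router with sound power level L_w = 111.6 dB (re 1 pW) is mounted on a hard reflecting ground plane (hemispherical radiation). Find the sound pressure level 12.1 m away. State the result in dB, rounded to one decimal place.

82.0 dB

Free-field hemispherical radiation: L_p = L_w − 10·log₁₀(2π·r²), r = 12.1 m.
2π·r² = 919.9 m², 10·log₁₀ of that is 29.638 dB.
L_p = 111.6 − 29.638 = 81.96 dB.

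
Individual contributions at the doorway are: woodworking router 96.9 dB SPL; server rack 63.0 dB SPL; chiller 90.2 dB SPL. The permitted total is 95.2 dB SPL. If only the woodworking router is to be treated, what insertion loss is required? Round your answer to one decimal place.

3.4 dB

Everything except the woodworking router sums to 10^(63.0/10) + 10^(90.2/10) = 1.049e+09 in linear terms, 90.21 dB SPL.
The limit corresponds to 10^(95.2/10) = 3.311e+09; subtracting the fixed part leaves 2.262e+09 for the woodworking router, i.e. 93.55 dB SPL.
So the woodworking router must be reduced from 96.9 to 93.55 dB SPL: IL = 3.35 dB.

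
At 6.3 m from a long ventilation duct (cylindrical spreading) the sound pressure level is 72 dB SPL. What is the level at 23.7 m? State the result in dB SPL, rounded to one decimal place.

66.2 dB SPL

For a line source, L₂ = L₁ − 10·log₁₀(r₂/r₁).
L₂ = 72 − 10·log₁₀(23.7/6.3) = 72 − 5.754 = 66.25 dB SPL.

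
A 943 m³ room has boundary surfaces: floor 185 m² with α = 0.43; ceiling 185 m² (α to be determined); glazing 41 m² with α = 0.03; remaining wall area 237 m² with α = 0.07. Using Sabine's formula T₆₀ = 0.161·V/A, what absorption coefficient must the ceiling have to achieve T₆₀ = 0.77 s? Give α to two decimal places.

0.54

Required total absorption A = 0.161·943/0.77 = 197.17 m².
Absorption from the other surfaces = 185·0.43 + 41·0.03 + 237·0.07 = 97.37 m², so the ceiling must supply 99.80 m² over 185 m².
α = 99.80/185 = 0.539.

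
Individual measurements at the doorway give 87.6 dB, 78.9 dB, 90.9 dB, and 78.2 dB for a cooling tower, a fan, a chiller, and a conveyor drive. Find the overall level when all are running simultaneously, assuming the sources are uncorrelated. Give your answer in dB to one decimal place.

92.9 dB

Incoherent sources combine by intensity addition: L_total = 10·log₁₀(Σ 10^(L_i/10)).
Σ 10^(L/10) = 10^(87.6/10) + 10^(78.9/10) + 10^(90.9/10) + 10^(78.2/10) = 1.949e+09.
L_total = 10·log₁₀(1.949e+09) = 92.90 dB.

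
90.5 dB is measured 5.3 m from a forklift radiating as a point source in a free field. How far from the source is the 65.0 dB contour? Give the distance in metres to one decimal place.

The 25.5 dB drop corresponds to a distance ratio of 10^(25.5/20) for a point source.
r₂ = 5.3·10^((90.5−65.0)/20) = 5.3·10^(25.5/20) = 99.83 m.

99.8 m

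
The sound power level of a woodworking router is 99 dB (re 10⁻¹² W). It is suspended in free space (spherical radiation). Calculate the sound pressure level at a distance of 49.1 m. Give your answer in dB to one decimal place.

Free-field spherical radiation: L_p = L_w − 10·log₁₀(4π·r²), r = 49.1 m.
4π·r² = 3.03e+04 m², 10·log₁₀ of that is 44.814 dB.
L_p = 99 − 44.814 = 54.19 dB.

54.2 dB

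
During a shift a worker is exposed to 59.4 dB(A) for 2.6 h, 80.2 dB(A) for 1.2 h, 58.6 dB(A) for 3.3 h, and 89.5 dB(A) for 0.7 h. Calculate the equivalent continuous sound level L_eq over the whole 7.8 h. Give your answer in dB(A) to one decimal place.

The energy average is taken in the linear domain: L_eq = 10·log₁₀[(Σ tᵢ·10^(Lᵢ/10))/T], T = 7.8 h.
Σ tᵢ·10^(Lᵢ/10) = 2.6·10^(59.4/10) + 1.2·10^(80.2/10) + 3.3·10^(58.6/10) + 0.7·10^(89.5/10) = 7.542e+08.
L_eq = 10·log₁₀(7.542e+08/7.8) = 79.85 dB(A).

79.9 dB(A)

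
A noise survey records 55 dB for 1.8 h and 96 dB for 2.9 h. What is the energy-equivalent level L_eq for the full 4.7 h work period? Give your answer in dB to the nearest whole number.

94 dB

Weight each interval's intensity by its duration and average over T = 4.7 h:
Σ tᵢ·10^(Lᵢ/10) = 1.8·10^(55/10) + 2.9·10^(96/10) = 1.155e+10.
L_eq = 10·log₁₀(1.155e+10/4.7) = 93.90 dB.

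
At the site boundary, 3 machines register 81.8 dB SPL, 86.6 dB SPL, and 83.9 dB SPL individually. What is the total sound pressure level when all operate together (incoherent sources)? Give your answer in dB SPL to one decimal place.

89.3 dB SPL

For uncorrelated sources the intensities add, so convert each level to linear form, sum, and take 10·log₁₀ of the total.
Σ 10^(L/10) = 10^(81.8/10) + 10^(86.6/10) + 10^(83.9/10) = 8.539e+08.
L_total = 10·log₁₀(8.539e+08) = 89.31 dB SPL.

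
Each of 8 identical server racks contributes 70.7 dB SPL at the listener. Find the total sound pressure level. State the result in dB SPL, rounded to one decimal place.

N identical incoherent sources raise the level by 10·log₁₀ N.
L_total = 70.7 + 10·log₁₀(8) = 70.7 + 9.031 = 79.73 dB SPL.

79.7 dB SPL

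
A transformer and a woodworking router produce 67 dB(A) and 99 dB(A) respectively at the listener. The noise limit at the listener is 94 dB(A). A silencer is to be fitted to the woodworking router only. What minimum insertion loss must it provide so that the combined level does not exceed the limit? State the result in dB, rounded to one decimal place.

Fixed contribution from the other source: Σ 10^(L/10) = 10^(67/10) = 5.012e+06 (67.00 dB(A)).
To meet 94 dB(A) overall, the treated woodworking router may contribute at most 10^(94/10) − 5.012e+06 = 2.507e+09, i.e. 93.99 dB(A).
So the woodworking router must be reduced from 99 to 93.99 dB(A): IL = 5.01 dB.

5.0 dB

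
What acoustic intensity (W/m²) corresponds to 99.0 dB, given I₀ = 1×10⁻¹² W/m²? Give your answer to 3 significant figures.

0.00794 W/m²

I/I₀ = 10^(99.0/10) = 7.943e+09, so I = 7.943e+09 × 10⁻¹² W/m².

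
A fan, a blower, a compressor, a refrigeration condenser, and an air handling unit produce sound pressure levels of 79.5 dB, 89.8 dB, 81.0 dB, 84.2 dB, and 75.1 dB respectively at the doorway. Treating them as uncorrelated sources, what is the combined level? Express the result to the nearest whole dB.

For uncorrelated sources the intensities add, so convert each level to linear form, sum, and take 10·log₁₀ of the total.
Σ 10^(L/10) = 10^(79.5/10) + 10^(89.8/10) + 10^(81.0/10) + 10^(84.2/10) + 10^(75.1/10) = 1.465e+09.
L_total = 10·log₁₀(1.465e+09) = 91.66 dB.

92 dB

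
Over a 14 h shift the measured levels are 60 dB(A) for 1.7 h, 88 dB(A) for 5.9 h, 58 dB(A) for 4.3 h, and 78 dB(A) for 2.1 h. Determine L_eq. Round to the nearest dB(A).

The energy average is taken in the linear domain: L_eq = 10·log₁₀[(Σ tᵢ·10^(Lᵢ/10))/T], T = 14 h.
Σ tᵢ·10^(Lᵢ/10) = 1.7·10^(60/10) + 5.9·10^(88/10) + 4.3·10^(58/10) + 2.1·10^(78/10) = 3.860e+09.
L_eq = 10·log₁₀(3.860e+09/14) = 84.40 dB(A).

84 dB(A)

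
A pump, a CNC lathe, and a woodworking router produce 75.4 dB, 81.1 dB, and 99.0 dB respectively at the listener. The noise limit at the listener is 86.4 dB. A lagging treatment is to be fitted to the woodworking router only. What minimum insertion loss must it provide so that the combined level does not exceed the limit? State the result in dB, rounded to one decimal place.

14.6 dB

Fixed contribution from the other sources: Σ 10^(L/10) = 10^(75.4/10) + 10^(81.1/10) = 1.635e+08 (82.14 dB).
To meet 86.4 dB overall, the treated woodworking router may contribute at most 10^(86.4/10) − 1.635e+08 = 2.730e+08, i.e. 84.36 dB.
So the woodworking router must be reduced from 99.0 to 84.36 dB: IL = 14.64 dB.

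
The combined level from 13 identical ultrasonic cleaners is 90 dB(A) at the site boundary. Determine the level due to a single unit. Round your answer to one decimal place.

13 equal contributions raise the level by 10·log₁₀ 13 = 11.139 dB, so each unit alone gives 90 − 11.139.

78.9 dB(A)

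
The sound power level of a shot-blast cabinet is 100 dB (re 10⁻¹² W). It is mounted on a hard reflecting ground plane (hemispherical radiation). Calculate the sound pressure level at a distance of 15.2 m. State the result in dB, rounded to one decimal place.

Free-field hemispherical radiation: L_p = L_w − 10·log₁₀(2π·r²), r = 15.2 m.
2π·r² = 1452 m², 10·log₁₀ of that is 31.619 dB.
L_p = 100 − 31.619 = 68.38 dB.

68.4 dB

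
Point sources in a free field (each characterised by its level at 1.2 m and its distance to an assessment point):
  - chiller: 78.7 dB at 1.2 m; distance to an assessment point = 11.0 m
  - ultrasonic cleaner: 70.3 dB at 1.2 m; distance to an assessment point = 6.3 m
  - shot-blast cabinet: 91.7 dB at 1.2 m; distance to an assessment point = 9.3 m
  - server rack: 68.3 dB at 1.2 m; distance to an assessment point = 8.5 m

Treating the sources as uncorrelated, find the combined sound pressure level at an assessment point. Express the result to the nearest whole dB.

Apply inverse-square spreading to bring every level to the receiver, then sum 10^(L/10).
chiller: 78.7 − 20·log₁₀(11.0/1.2) = 78.7 − 19.24 = 59.46 dB.
ultrasonic cleaner: 70.3 − 20·log₁₀(6.3/1.2) = 70.3 − 14.40 = 55.90 dB.
shot-blast cabinet: 91.7 − 20·log₁₀(9.3/1.2) = 91.7 − 17.79 = 73.91 dB.
server rack: 68.3 − 20·log₁₀(8.5/1.2) = 68.3 − 17.00 = 51.30 dB.
Σ 10^(L/10) = 2.603e+07 → L_total = 10·log₁₀(2.603e+07) = 74.16 dB.

74 dB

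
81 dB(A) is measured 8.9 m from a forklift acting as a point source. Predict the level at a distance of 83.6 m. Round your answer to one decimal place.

Spherical spreading from a point source gives a 20·log₁₀(r₂/r₁) drop.
L₂ = 81 − 20·log₁₀(83.6/8.9) = 81 − 19.456 = 61.54 dB(A).

61.5 dB(A)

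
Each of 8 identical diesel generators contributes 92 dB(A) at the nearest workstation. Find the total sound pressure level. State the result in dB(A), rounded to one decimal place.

101.0 dB(A)

N identical incoherent sources raise the level by 10·log₁₀ N.
L_total = 92 + 10·log₁₀(8) = 92 + 9.031 = 101.03 dB(A).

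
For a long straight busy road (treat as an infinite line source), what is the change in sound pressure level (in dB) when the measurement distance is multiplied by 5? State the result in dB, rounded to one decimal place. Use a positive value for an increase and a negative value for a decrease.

A line source loses 3 dB per doubling of distance; generally ΔL = −10·log₁₀(r₂/r₁).
ΔL = −10·log₁₀(5) = -6.99 dB.

-7.0 dB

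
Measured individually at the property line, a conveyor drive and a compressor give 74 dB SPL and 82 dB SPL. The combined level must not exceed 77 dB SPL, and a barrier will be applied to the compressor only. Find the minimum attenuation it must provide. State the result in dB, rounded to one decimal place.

8.0 dB

Everything except the compressor sums to 10^(74/10) = 2.512e+07 in linear terms, 74.00 dB SPL.
The limit corresponds to 10^(77/10) = 5.012e+07; subtracting the fixed part leaves 2.500e+07 for the compressor, i.e. 73.98 dB SPL.
Required insertion loss = 82 − 73.98 = 8.02 dB.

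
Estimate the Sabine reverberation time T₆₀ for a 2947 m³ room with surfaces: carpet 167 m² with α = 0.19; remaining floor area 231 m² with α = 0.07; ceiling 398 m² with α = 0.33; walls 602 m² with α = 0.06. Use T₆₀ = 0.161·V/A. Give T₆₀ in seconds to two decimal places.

A = Σ Sᵢαᵢ = 167·0.19 + 231·0.07 + 398·0.33 + 602·0.06 = 215.36 m².
T₆₀ = 0.161·V/A = 0.161·2947/215.36 = 2.203 s.

2.20 s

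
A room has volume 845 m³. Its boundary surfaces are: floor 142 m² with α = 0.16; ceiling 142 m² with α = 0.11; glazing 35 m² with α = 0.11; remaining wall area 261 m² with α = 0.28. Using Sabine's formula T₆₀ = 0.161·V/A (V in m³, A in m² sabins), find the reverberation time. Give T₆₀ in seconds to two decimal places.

Total absorption A = 142·0.16 + 142·0.11 + 35·0.11 + 261·0.28 = 115.27 m² sabins.
T₆₀ = 0.161 × 845 / 115.27 = 1.180 s.

1.18 s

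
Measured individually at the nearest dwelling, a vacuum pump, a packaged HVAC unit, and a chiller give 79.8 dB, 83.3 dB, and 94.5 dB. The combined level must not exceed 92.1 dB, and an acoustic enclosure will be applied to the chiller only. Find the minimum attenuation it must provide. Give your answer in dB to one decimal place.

Everything except the chiller sums to 10^(79.8/10) + 10^(83.3/10) = 3.093e+08 in linear terms, 84.90 dB.
The limit corresponds to 10^(92.1/10) = 1.622e+09; subtracting the fixed part leaves 1.313e+09 for the chiller, i.e. 91.18 dB.
Required insertion loss = 94.5 − 91.18 = 3.32 dB.

3.3 dB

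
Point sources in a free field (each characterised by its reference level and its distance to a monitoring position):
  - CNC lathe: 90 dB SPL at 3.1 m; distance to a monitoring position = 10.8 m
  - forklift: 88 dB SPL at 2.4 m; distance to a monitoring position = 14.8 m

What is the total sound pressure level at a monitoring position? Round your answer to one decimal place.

80.0 dB SPL

First find each source's level at the receiver (point-source: −20·log₁₀(r/r_ref)), then combine on an intensity basis.
CNC lathe: 90 − 20·log₁₀(10.8/3.1) = 90 − 10.84 = 79.16 dB SPL.
forklift: 88 − 20·log₁₀(14.8/2.4) = 88 − 15.80 = 72.20 dB SPL.
Σ 10^(L/10) = 9.898e+07 → L_total = 10·log₁₀(9.898e+07) = 79.96 dB SPL.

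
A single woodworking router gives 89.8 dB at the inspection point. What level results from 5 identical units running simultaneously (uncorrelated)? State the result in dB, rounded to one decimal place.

96.8 dB

L_total = L₁ + 10·log₁₀ N for N identical incoherent sources.
L_total = 89.8 + 10·log₁₀(5) = 89.8 + 6.990 = 96.79 dB.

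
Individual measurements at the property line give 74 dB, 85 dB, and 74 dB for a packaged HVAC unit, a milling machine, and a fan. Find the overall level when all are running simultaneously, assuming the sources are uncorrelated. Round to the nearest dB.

Incoherent sources combine by intensity addition: L_total = 10·log₁₀(Σ 10^(L_i/10)).
Σ 10^(L/10) = 10^(74/10) + 10^(85/10) + 10^(74/10) = 3.665e+08.
L_total = 10·log₁₀(3.665e+08) = 85.64 dB.

86 dB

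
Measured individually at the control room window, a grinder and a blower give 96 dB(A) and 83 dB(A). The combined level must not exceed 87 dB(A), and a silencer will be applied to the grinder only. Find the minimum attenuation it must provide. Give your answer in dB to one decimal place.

Fixed contribution from the other source: Σ 10^(L/10) = 10^(83/10) = 1.995e+08 (83.00 dB(A)).
The limit corresponds to 10^(87/10) = 5.012e+08; subtracting the fixed part leaves 3.017e+08 for the grinder, i.e. 84.80 dB(A).
Required insertion loss = 96 − 84.80 = 11.20 dB.

11.2 dB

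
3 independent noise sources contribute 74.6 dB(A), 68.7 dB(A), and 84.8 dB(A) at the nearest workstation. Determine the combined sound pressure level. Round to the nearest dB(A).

85 dB(A)

For uncorrelated sources the intensities add, so convert each level to linear form, sum, and take 10·log₁₀ of the total.
Σ 10^(L/10) = 10^(74.6/10) + 10^(68.7/10) + 10^(84.8/10) = 3.382e+08.
L_total = 10·log₁₀(3.382e+08) = 85.29 dB(A).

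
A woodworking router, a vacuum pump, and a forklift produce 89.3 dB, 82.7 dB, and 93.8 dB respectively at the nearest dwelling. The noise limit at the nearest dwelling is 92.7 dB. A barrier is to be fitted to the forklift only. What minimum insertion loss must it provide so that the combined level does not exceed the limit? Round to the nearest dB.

5 dB

The untreated sources together contribute 10^(89.3/10) + 10^(82.7/10) = 1.037e+09, i.e. 90.16 dB.
The limit corresponds to 10^(92.7/10) = 1.862e+09; subtracting the fixed part leaves 8.247e+08 for the forklift, i.e. 89.16 dB.
So the forklift must be reduced from 93.8 to 89.16 dB: IL = 4.64 dB.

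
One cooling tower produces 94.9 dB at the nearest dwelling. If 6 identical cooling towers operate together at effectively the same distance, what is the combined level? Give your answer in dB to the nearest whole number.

103 dB

N identical incoherent sources raise the level by 10·log₁₀ N.
L_total = 94.9 + 10·log₁₀(6) = 94.9 + 7.782 = 102.68 dB.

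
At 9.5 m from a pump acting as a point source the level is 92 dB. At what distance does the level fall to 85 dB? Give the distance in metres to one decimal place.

The 7.0 dB drop corresponds to a distance ratio of 10^(7.0/20) for a point source.
r₂ = 9.5·10^((92−85)/20) = 9.5·10^(7.0/20) = 21.27 m.

21.3 m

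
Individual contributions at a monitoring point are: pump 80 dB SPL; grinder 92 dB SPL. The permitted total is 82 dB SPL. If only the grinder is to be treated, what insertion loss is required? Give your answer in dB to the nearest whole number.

14 dB

Everything except the grinder sums to 10^(80/10) = 1.000e+08 in linear terms, 80.00 dB SPL.
The limit corresponds to 10^(82/10) = 1.585e+08; subtracting the fixed part leaves 5.849e+07 for the grinder, i.e. 77.67 dB SPL.
So the grinder must be reduced from 92 to 77.67 dB SPL: IL = 14.33 dB.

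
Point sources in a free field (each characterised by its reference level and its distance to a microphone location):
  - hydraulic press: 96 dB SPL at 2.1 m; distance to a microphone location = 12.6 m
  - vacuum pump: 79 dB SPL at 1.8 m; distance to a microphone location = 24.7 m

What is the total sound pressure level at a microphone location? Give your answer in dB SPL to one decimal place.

First find each source's level at the receiver (point-source: −20·log₁₀(r/r_ref)), then combine on an intensity basis.
hydraulic press: 96 − 20·log₁₀(12.6/2.1) = 96 − 15.56 = 80.44 dB SPL.
vacuum pump: 79 − 20·log₁₀(24.7/1.8) = 79 − 22.75 = 56.25 dB SPL.
Σ 10^(L/10) = 1.110e+08 → L_total = 10·log₁₀(1.110e+08) = 80.45 dB SPL.

80.5 dB SPL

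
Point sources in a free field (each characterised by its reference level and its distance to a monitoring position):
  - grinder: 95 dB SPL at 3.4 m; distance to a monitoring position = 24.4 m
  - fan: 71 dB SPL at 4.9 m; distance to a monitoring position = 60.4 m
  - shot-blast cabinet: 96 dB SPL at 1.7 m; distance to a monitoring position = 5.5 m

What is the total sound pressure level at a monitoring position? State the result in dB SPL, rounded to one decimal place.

Propagate each source to the receiver with L = L_ref − 20·log₁₀(r/r_ref), then add intensities.
grinder: 95 − 20·log₁₀(24.4/3.4) = 95 − 17.12 = 77.88 dB SPL.
fan: 71 − 20·log₁₀(60.4/4.9) = 71 − 21.82 = 49.18 dB SPL.
shot-blast cabinet: 96 − 20·log₁₀(5.5/1.7) = 96 − 10.20 = 85.80 dB SPL.
Σ 10^(L/10) = 4.418e+08 → L_total = 10·log₁₀(4.418e+08) = 86.45 dB SPL.

86.5 dB SPL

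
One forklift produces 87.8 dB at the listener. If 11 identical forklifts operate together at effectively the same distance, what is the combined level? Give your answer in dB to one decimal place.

With 11 equal, uncorrelated contributions the intensity is 11× that of one unit, giving a rise of 10·log₁₀ 11.
L_total = 87.8 + 10·log₁₀(11) = 87.8 + 10.414 = 98.21 dB.

98.2 dB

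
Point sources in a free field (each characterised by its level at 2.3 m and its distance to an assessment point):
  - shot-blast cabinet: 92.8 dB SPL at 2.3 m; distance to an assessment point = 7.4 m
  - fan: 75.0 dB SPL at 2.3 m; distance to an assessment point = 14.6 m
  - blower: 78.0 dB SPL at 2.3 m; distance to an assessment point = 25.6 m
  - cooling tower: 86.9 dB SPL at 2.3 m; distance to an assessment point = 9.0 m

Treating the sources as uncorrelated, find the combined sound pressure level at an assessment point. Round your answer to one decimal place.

83.4 dB SPL

Propagate each source to the receiver with L = L_ref − 20·log₁₀(r/r_ref), then add intensities.
shot-blast cabinet: 92.8 − 20·log₁₀(7.4/2.3) = 92.8 − 10.15 = 82.65 dB SPL.
fan: 75.0 − 20·log₁₀(14.6/2.3) = 75.0 − 16.05 = 58.95 dB SPL.
blower: 78.0 − 20·log₁₀(25.6/2.3) = 78.0 − 20.93 = 57.07 dB SPL.
cooling tower: 86.9 − 20·log₁₀(9.0/2.3) = 86.9 − 11.85 = 75.05 dB SPL.
Σ 10^(L/10) = 2.174e+08 → L_total = 10·log₁₀(2.174e+08) = 83.37 dB SPL.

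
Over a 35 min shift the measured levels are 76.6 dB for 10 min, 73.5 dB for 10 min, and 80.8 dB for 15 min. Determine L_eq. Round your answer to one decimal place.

78.5 dB

L_eq = 10·log₁₀[(1/T)·Σ tᵢ·10^(Lᵢ/10)] with T = 35 min.
Σ tᵢ·10^(Lᵢ/10) = 10·10^(76.6/10) + 10·10^(73.5/10) + 15·10^(80.8/10) = 2.484e+09.
L_eq = 10·log₁₀(2.484e+09/35) = 78.51 dB.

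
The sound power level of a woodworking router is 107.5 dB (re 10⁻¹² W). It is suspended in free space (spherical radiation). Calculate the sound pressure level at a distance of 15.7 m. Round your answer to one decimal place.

The power spreads over a sphere of area 4π·r², so L_p = L_w − 10·log₁₀(4π·r²).
4π·r² = 3097 m², 10·log₁₀ of that is 34.910 dB.
L_p = 107.5 − 34.910 = 72.59 dB.

72.6 dB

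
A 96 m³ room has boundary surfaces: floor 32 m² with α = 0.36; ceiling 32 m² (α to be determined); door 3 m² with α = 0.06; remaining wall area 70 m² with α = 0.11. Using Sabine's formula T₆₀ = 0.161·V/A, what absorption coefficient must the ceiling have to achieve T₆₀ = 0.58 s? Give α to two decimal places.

A = 0.161·V/T₆₀ = 0.161·96/0.58 = 26.65 m² sabins.
Absorption from the other surfaces = 32·0.36 + 3·0.06 + 70·0.11 = 19.40 m², so the ceiling must supply 7.25 m² over 32 m².
α = 7.25/32 = 0.227.

0.23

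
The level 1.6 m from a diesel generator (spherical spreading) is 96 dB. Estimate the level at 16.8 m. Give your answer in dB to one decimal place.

75.6 dB

Spherical spreading from a point source gives a 20·log₁₀(r₂/r₁) drop.
L₂ = 96 − 20·log₁₀(16.8/1.6) = 96 − 20.424 = 75.58 dB.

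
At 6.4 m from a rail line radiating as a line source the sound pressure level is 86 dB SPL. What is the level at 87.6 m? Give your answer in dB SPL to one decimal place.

74.6 dB SPL

Cylindrical spreading from a line source gives a 10·log₁₀(r₂/r₁) drop.
L₂ = 86 − 10·log₁₀(87.6/6.4) = 86 − 11.363 = 74.64 dB SPL.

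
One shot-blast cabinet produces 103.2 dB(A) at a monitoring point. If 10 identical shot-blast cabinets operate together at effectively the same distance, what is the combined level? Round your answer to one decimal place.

L_total = L₁ + 10·log₁₀ N for N identical incoherent sources.
L_total = 103.2 + 10·log₁₀(10) = 103.2 + 10.000 = 113.20 dB(A).

113.2 dB(A)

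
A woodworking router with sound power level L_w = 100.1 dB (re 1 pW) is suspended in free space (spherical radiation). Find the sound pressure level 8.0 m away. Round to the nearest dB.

71 dB

The power spreads over a sphere of area 4π·r², so L_p = L_w − 10·log₁₀(4π·r²).
4π·r² = 804.2 m², 10·log₁₀ of that is 29.054 dB.
L_p = 100.1 − 29.054 = 71.05 dB.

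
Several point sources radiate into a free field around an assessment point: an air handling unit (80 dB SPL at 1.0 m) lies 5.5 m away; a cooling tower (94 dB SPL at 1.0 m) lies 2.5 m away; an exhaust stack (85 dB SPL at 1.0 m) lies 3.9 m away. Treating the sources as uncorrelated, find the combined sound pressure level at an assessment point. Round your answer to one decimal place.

86.3 dB SPL

Propagate each source to the receiver with L = L_ref − 20·log₁₀(r/r_ref), then add intensities.
air handling unit: 80 − 20·log₁₀(5.5/1.0) = 80 − 14.81 = 65.19 dB SPL.
cooling tower: 94 − 20·log₁₀(2.5/1.0) = 94 − 7.96 = 86.04 dB SPL.
exhaust stack: 85 − 20·log₁₀(3.9/1.0) = 85 − 11.82 = 73.18 dB SPL.
Σ 10^(L/10) = 4.260e+08 → L_total = 10·log₁₀(4.260e+08) = 86.29 dB SPL.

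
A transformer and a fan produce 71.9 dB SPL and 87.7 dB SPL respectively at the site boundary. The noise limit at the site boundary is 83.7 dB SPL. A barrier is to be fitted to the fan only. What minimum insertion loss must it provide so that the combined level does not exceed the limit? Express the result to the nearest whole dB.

4 dB

Fixed contribution from the other source: Σ 10^(L/10) = 10^(71.9/10) = 1.549e+07 (71.90 dB SPL).
To meet 83.7 dB SPL overall, the treated fan may contribute at most 10^(83.7/10) − 1.549e+07 = 2.189e+08, i.e. 83.40 dB SPL.
So the fan must be reduced from 87.7 to 83.40 dB SPL: IL = 4.30 dB.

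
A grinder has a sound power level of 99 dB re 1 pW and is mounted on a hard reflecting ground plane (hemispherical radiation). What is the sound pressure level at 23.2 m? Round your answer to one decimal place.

The power spreads over a hemisphere of area 2π·r², so L_p = L_w − 10·log₁₀(2π·r²).
2π·r² = 3382 m², 10·log₁₀ of that is 35.292 dB.
L_p = 99 − 35.292 = 63.71 dB.

63.7 dB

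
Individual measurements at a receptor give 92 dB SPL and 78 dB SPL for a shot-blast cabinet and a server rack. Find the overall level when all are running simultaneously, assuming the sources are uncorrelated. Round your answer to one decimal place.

92.2 dB SPL

For uncorrelated sources the intensities add, so convert each level to linear form, sum, and take 10·log₁₀ of the total.
Σ 10^(L/10) = 10^(92/10) + 10^(78/10) = 1.648e+09.
L_total = 10·log₁₀(1.648e+09) = 92.17 dB SPL.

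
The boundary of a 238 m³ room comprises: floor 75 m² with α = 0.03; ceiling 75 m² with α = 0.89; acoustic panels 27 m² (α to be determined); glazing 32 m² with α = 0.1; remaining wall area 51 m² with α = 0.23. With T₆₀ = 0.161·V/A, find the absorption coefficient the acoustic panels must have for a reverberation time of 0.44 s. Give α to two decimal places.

Required total absorption A = 0.161·238/0.44 = 87.09 m².
Absorption from the other surfaces = 75·0.03 + 75·0.89 + 32·0.1 + 51·0.23 = 83.93 m², so the acoustic panels must supply 3.16 m² over 27 m².
α = 3.16/27 = 0.117.

0.12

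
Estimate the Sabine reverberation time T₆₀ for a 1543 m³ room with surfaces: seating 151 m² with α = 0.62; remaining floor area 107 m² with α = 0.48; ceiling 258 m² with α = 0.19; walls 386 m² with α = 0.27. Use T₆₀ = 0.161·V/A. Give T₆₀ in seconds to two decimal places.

0.83 s

Total absorption A = 151·0.62 + 107·0.48 + 258·0.19 + 386·0.27 = 298.22 m² sabins.
T₆₀ = 0.161 × 1543 / 298.22 = 0.833 s.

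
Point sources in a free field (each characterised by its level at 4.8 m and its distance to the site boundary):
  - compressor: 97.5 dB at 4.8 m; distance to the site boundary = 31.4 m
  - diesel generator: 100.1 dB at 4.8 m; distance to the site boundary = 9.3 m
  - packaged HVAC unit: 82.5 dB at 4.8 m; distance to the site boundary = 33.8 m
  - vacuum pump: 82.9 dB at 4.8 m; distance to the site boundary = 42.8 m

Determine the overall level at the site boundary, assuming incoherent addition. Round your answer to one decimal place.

94.6 dB

Propagate each source to the receiver with L = L_ref − 20·log₁₀(r/r_ref), then add intensities.
compressor: 97.5 − 20·log₁₀(31.4/4.8) = 97.5 − 16.31 = 81.19 dB.
diesel generator: 100.1 − 20·log₁₀(9.3/4.8) = 100.1 − 5.74 = 94.36 dB.
packaged HVAC unit: 82.5 − 20·log₁₀(33.8/4.8) = 82.5 − 16.95 = 65.55 dB.
vacuum pump: 82.9 − 20·log₁₀(42.8/4.8) = 82.9 − 19.00 = 63.90 dB.
Σ 10^(L/10) = 2.863e+09 → L_total = 10·log₁₀(2.863e+09) = 94.57 dB.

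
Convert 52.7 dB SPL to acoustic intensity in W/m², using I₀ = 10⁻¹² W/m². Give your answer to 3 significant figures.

1.86e-07 W/m²

L = 10·log₁₀(I/I₀) ⇒ I = I₀·10^(L/10) = 10⁻¹² × 10^5.27.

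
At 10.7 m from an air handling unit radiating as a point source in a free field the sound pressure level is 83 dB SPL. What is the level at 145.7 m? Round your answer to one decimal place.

Point-source attenuation: ΔL = 20·log₁₀(r₂/r₁) = 20·log₁₀(145.7/10.7) = 22.682 dB.
L₂ = 83 − 20·log₁₀(145.7/10.7) = 83 − 22.682 = 60.32 dB SPL.

60.3 dB SPL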